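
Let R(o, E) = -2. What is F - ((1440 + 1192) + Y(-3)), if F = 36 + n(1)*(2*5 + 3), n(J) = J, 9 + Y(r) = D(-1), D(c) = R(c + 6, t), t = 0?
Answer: -2572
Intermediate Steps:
D(c) = -2
Y(r) = -11 (Y(r) = -9 - 2 = -11)
F = 49 (F = 36 + 1*(2*5 + 3) = 36 + 1*(10 + 3) = 36 + 1*13 = 36 + 13 = 49)
F - ((1440 + 1192) + Y(-3)) = 49 - ((1440 + 1192) - 11) = 49 - (2632 - 11) = 49 - 1*2621 = 49 - 2621 = -2572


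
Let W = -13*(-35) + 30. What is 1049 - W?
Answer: 564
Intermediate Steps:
W = 485 (W = 455 + 30 = 485)
1049 - W = 1049 - 1*485 = 1049 - 485 = 564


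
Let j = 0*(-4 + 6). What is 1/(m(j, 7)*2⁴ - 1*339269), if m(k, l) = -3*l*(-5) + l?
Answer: -1/337477 ≈ -2.9632e-6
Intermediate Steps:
j = 0 (j = 0*2 = 0)
m(k, l) = 16*l (m(k, l) = -(-15)*l + l = 15*l + l = 16*l)
1/(m(j, 7)*2⁴ - 1*339269) = 1/((16*7)*2⁴ - 1*339269) = 1/(112*16 - 339269) = 1/(1792 - 339269) = 1/(-337477) = -1/337477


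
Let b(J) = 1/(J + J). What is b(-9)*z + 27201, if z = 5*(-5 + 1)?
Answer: 244819/9 ≈ 27202.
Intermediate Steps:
z = -20 (z = 5*(-4) = -20)
b(J) = 1/(2*J)
b(-9)*z + 27201 = ((1/2)/(-9))*(-20) + 27201 = ((1/2)*(-1/9))*(-20) + 27201 = -1/18*(-20) + 27201 = 10/9 + 27201 = 244819/9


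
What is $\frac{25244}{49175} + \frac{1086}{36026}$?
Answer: $\frac{481422197}{885789275} \approx 0.5435$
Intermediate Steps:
$\frac{25244}{49175} + \frac{1086}{36026} = 25244 \cdot \frac{1}{49175} + 1086 \cdot \frac{1}{36026} = \frac{25244}{49175} + \frac{543}{18013} = \frac{481422197}{885789275}$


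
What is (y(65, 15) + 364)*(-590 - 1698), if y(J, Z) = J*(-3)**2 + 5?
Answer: -2182752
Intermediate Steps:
y(J, Z) = 5 + 9*J (y(J, Z) = J*9 + 5 = 9*J + 5 = 5 + 9*J)
(y(65, 15) + 364)*(-590 - 1698) = ((5 + 9*65) + 364)*(-590 - 1698) = ((5 + 585) + 364)*(-2288) = (590 + 364)*(-2288) = 954*(-2288) = -2182752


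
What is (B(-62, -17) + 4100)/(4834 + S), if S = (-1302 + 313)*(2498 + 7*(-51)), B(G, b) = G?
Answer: -1346/704205 ≈ -0.0019114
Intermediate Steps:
S = -2117449 (S = -989*(2498 - 357) = -989*2141 = -2117449)
(B(-62, -17) + 4100)/(4834 + S) = (-62 + 4100)/(4834 - 2117449) = 4038/(-2112615) = 4038*(-1/2112615) = -1346/704205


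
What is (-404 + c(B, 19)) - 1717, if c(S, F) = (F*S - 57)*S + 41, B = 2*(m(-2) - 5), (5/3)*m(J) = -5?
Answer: 3696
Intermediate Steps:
m(J) = -3 (m(J) = (⅗)*(-5) = -3)
B = -16 (B = 2*(-3 - 5) = 2*(-8) = -16)
c(S, F) = 41 + S*(-57 + F*S) (c(S, F) = (-57 + F*S)*S + 41 = S*(-57 + F*S) + 41 = 41 + S*(-57 + F*S))
(-404 + c(B, 19)) - 1717 = (-404 + (41 - 57*(-16) + 19*(-16)²)) - 1717 = (-404 + (41 + 912 + 19*256)) - 1717 = (-404 + (41 + 912 + 4864)) - 1717 = (-404 + 5817) - 1717 = 5413 - 1717 = 3696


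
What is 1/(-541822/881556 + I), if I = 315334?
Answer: 440778/138992018941 ≈ 3.1712e-6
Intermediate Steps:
1/(-541822/881556 + I) = 1/(-541822/881556 + 315334) = 1/(-541822*1/881556 + 315334) = 1/(-270911/440778 + 315334) = 1/(138992018941/440778) = 440778/138992018941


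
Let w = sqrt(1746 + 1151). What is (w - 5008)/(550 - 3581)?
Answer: 5008/3031 - sqrt(2897)/3031 ≈ 1.6345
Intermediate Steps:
w = sqrt(2897) ≈ 53.824
(w - 5008)/(550 - 3581) = (sqrt(2897) - 5008)/(550 - 3581) = (-5008 + sqrt(2897))/(-3031) = (-5008 + sqrt(2897))*(-1/3031) = 5008/3031 - sqrt(2897)/3031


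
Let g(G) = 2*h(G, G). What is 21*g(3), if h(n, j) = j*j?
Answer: 378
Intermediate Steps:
h(n, j) = j²
g(G) = 2*G²
21*g(3) = 21*(2*3²) = 21*(2*9) = 21*18 = 378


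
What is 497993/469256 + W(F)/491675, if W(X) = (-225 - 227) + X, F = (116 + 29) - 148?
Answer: 48927439359/46144288760 ≈ 1.0603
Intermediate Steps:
F = -3 (F = 145 - 148 = -3)
W(X) = -452 + X
497993/469256 + W(F)/491675 = 497993/469256 + (-452 - 3)/491675 = 497993*(1/469256) - 455*1/491675 = 497993/469256 - 91/98335 = 48927439359/46144288760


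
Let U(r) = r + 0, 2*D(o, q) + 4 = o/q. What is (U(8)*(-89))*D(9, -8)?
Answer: 3649/2 ≈ 1824.5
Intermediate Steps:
D(o, q) = -2 + o/(2*q) (D(o, q) = -2 + (o/q)/2 = -2 + o/(2*q))
U(r) = r
(U(8)*(-89))*D(9, -8) = (8*(-89))*(-2 + (½)*9/(-8)) = -712*(-2 + (½)*9*(-⅛)) = -712*(-2 - 9/16) = -712*(-41/16) = 3649/2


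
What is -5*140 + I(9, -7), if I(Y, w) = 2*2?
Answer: -696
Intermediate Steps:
I(Y, w) = 4
-5*140 + I(9, -7) = -5*140 + 4 = -700 + 4 = -696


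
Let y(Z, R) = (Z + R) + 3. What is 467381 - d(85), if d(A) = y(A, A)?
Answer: 467208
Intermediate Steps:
y(Z, R) = 3 + R + Z (y(Z, R) = (R + Z) + 3 = 3 + R + Z)
d(A) = 3 + 2*A (d(A) = 3 + A + A = 3 + 2*A)
467381 - d(85) = 467381 - (3 + 2*85) = 467381 - (3 + 170) = 467381 - 1*173 = 467381 - 173 = 467208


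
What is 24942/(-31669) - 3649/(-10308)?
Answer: -141541955/326444052 ≈ -0.43359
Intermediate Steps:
24942/(-31669) - 3649/(-10308) = 24942*(-1/31669) - 3649*(-1/10308) = -24942/31669 + 3649/10308 = -141541955/326444052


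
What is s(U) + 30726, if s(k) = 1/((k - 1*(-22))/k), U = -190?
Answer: 2581079/84 ≈ 30727.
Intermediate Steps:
s(k) = k/(22 + k) (s(k) = 1/((k + 22)/k) = 1/((22 + k)/k) = k/(22 + k))
s(U) + 30726 = -190/(22 - 190) + 30726 = -190/(-168) + 30726 = -190*(-1/168) + 30726 = 95/84 + 30726 = 2581079/84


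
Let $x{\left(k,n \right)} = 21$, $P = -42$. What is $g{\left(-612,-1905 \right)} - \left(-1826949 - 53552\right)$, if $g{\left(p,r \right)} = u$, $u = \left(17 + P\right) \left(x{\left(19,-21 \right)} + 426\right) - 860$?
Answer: $1868466$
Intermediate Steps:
$u = -12035$ ($u = \left(17 - 42\right) \left(21 + 426\right) - 860 = \left(-25\right) 447 - 860 = -11175 - 860 = -12035$)
$g{\left(p,r \right)} = -12035$
$g{\left(-612,-1905 \right)} - \left(-1826949 - 53552\right) = -12035 - \left(-1826949 - 53552\right) = -12035 - -1880501 = -12035 + 1880501 = 1868466$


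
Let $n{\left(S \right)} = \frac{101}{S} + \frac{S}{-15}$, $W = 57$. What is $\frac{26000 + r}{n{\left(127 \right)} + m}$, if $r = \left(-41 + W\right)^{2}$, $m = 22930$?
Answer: $\frac{12504420}{10916759} \approx 1.1454$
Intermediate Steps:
$n{\left(S \right)} = \frac{101}{S} - \frac{S}{15}$ ($n{\left(S \right)} = \frac{101}{S} + S \left(- \frac{1}{15}\right) = \frac{101}{S} - \frac{S}{15}$)
$r = 256$ ($r = \left(-41 + 57\right)^{2} = 16^{2} = 256$)
$\frac{26000 + r}{n{\left(127 \right)} + m} = \frac{26000 + 256}{\left(\frac{101}{127} - \frac{127}{15}\right) + 22930} = \frac{26256}{\left(101 \cdot \frac{1}{127} - \frac{127}{15}\right) + 22930} = \frac{26256}{\left(\frac{101}{127} - \frac{127}{15}\right) + 22930} = \frac{26256}{- \frac{14614}{1905} + 22930} = \frac{26256}{\frac{43667036}{1905}} = 26256 \cdot \frac{1905}{43667036} = \frac{12504420}{10916759}$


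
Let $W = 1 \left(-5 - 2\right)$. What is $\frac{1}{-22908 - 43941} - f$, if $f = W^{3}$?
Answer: $\frac{22929206}{66849} \approx 343.0$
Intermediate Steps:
$W = -7$ ($W = 1 \left(-7\right) = -7$)
$f = -343$ ($f = \left(-7\right)^{3} = -343$)
$\frac{1}{-22908 - 43941} - f = \frac{1}{-22908 - 43941} - -343 = \frac{1}{-66849} + 343 = - \frac{1}{66849} + 343 = \frac{22929206}{66849}$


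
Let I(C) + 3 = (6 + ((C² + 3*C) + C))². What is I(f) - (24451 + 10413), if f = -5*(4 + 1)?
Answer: 247094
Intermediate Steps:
f = -25 (f = -5*5 = -25)
I(C) = -3 + (6 + C² + 4*C)² (I(C) = -3 + (6 + ((C² + 3*C) + C))² = -3 + (6 + (C² + 4*C))² = -3 + (6 + C² + 4*C)²)
I(f) - (24451 + 10413) = (-3 + (6 + (-25)² + 4*(-25))²) - (24451 + 10413) = (-3 + (6 + 625 - 100)²) - 1*34864 = (-3 + 531²) - 34864 = (-3 + 281961) - 34864 = 281958 - 34864 = 247094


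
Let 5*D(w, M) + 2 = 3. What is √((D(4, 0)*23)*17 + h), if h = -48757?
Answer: I*√1216970/5 ≈ 220.63*I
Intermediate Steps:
D(w, M) = ⅕ (D(w, M) = -⅖ + (⅕)*3 = -⅖ + ⅗ = ⅕)
√((D(4, 0)*23)*17 + h) = √(((⅕)*23)*17 - 48757) = √((23/5)*17 - 48757) = √(391/5 - 48757) = √(-243394/5) = I*√1216970/5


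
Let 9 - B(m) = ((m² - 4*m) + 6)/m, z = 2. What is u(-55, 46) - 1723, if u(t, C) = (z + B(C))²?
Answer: -398811/529 ≈ -753.90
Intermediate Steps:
B(m) = 9 - (6 + m² - 4*m)/m (B(m) = 9 - ((m² - 4*m) + 6)/m = 9 - (6 + m² - 4*m)/m)
u(t, C) = (15 - C - 6/C)² (u(t, C) = (2 + (13 - C - 6/C))² = (15 - C - 6/C)²)
u(-55, 46) - 1723 = (6 + 46*(-15 + 46))²/46² - 1723 = (6 + 46*31)²/2116 - 1723 = (6 + 1426)²/2116 - 1723 = (1/2116)*1432² - 1723 = (1/2116)*2050624 - 1723 = 512656/529 - 1723 = -398811/529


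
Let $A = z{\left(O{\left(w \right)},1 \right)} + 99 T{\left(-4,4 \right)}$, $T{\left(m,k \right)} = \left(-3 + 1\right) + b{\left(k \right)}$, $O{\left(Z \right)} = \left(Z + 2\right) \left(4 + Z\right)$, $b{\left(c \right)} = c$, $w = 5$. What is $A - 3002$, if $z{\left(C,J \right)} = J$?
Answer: $-2803$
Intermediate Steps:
$O{\left(Z \right)} = \left(2 + Z\right) \left(4 + Z\right)$
$T{\left(m,k \right)} = -2 + k$ ($T{\left(m,k \right)} = \left(-3 + 1\right) + k = -2 + k$)
$A = 199$ ($A = 1 + 99 \left(-2 + 4\right) = 1 + 99 \cdot 2 = 1 + 198 = 199$)
$A - 3002 = 199 - 3002 = -2803$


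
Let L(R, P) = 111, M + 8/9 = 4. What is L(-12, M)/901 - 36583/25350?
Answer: -30147433/22840350 ≈ -1.3199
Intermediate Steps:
M = 28/9 (M = -8/9 + 4 = 28/9 ≈ 3.1111)
L(-12, M)/901 - 36583/25350 = 111/901 - 36583/25350 = -30147433/22840350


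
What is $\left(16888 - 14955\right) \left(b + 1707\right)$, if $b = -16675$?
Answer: $-28933144$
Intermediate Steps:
$\left(16888 - 14955\right) \left(b + 1707\right) = \left(16888 - 14955\right) \left(-16675 + 1707\right) = 1933 \left(-14968\right) = -28933144$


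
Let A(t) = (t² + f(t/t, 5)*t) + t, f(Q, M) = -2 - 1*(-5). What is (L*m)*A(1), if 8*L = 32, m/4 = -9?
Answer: -720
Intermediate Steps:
m = -36 (m = 4*(-9) = -36)
f(Q, M) = 3 (f(Q, M) = -2 + 5 = 3)
L = 4 (L = (⅛)*32 = 4)
A(t) = t² + 4*t (A(t) = (t² + 3*t) + t = t² + 4*t)
(L*m)*A(1) = (4*(-36))*(1*(4 + 1)) = -144*5 = -720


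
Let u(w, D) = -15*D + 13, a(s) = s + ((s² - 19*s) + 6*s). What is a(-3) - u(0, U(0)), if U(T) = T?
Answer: 32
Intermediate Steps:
a(s) = s² - 12*s (a(s) = s + (s² - 13*s) = s² - 12*s)
u(w, D) = 13 - 15*D
a(-3) - u(0, U(0)) = -3*(-12 - 3) - (13 - 15*0) = -3*(-15) - (13 + 0) = 45 - 1*13 = 45 - 13 = 32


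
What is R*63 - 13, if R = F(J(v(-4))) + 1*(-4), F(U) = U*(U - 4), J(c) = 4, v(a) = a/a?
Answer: -265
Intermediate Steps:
v(a) = 1
F(U) = U*(-4 + U)
R = -4 (R = 4*(-4 + 4) + 1*(-4) = 4*0 - 4 = 0 - 4 = -4)
R*63 - 13 = -4*63 - 13 = -252 - 13 = -265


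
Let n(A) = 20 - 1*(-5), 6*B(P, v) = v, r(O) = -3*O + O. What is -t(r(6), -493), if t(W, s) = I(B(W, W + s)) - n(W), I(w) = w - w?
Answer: 25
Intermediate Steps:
r(O) = -2*O
B(P, v) = v/6
I(w) = 0
n(A) = 25 (n(A) = 20 + 5 = 25)
t(W, s) = -25 (t(W, s) = 0 - 1*25 = 0 - 25 = -25)
-t(r(6), -493) = -1*(-25) = 25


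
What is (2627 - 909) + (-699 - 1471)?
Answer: -452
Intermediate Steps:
(2627 - 909) + (-699 - 1471) = 1718 - 2170 = -452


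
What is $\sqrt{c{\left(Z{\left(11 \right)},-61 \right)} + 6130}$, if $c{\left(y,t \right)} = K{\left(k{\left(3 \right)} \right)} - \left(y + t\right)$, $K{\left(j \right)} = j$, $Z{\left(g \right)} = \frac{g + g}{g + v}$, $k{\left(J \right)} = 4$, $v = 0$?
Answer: $\sqrt{6193} \approx 78.696$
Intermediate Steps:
$Z{\left(g \right)} = 2$ ($Z{\left(g \right)} = \frac{g + g}{g + 0} = \frac{2 g}{g} = 2$)
$c{\left(y,t \right)} = 4 - t - y$ ($c{\left(y,t \right)} = 4 - \left(y + t\right) = 4 - \left(t + y\right) = 4 - t - y$)
$\sqrt{c{\left(Z{\left(11 \right)},-61 \right)} + 6130} = \sqrt{\left(4 - -61 - 2\right) + 6130} = \sqrt{\left(4 + 61 - 2\right) + 6130} = \sqrt{63 + 6130} = \sqrt{6193}$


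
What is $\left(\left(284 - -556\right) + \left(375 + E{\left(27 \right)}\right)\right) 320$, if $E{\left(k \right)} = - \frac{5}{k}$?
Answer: $\frac{10496000}{27} \approx 3.8874 \cdot 10^{5}$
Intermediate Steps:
$\left(\left(284 - -556\right) + \left(375 + E{\left(27 \right)}\right)\right) 320 = \left(\left(284 - -556\right) + \left(375 - \frac{5}{27}\right)\right) 320 = \left(\left(284 + 556\right) + \left(375 - \frac{5}{27}\right)\right) 320 = \left(840 + \left(375 - \frac{5}{27}\right)\right) 320 = \left(840 + \frac{10120}{27}\right) 320 = \frac{32800}{27} \cdot 320 = \frac{10496000}{27}$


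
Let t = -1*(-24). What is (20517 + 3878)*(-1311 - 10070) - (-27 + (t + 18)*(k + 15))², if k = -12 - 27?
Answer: -278710720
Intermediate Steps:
t = 24
k = -39
(20517 + 3878)*(-1311 - 10070) - (-27 + (t + 18)*(k + 15))² = (20517 + 3878)*(-1311 - 10070) - (-27 + (24 + 18)*(-39 + 15))² = 24395*(-11381) - (-27 + 42*(-24))² = -277639495 - (-27 - 1008)² = -277639495 - 1*(-1035)² = -277639495 - 1*1071225 = -277639495 - 1071225 = -278710720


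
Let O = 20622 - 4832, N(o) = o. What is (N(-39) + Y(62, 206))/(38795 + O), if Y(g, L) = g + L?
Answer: 229/54585 ≈ 0.0041953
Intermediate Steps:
Y(g, L) = L + g
O = 15790
(N(-39) + Y(62, 206))/(38795 + O) = (-39 + (206 + 62))/(38795 + 15790) = (-39 + 268)/54585 = 229*(1/54585) = 229/54585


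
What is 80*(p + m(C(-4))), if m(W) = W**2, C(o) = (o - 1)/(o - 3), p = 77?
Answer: 303840/49 ≈ 6200.8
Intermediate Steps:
C(o) = (-1 + o)/(-3 + o)
80*(p + m(C(-4))) = 80*(77 + ((-1 - 4)/(-3 - 4))**2) = 80*(77 + (-5/(-7))**2) = 80*(77 + (-1/7*(-5))**2) = 80*(77 + (5/7)**2) = 80*(77 + 25/49) = 80*(3798/49) = 303840/49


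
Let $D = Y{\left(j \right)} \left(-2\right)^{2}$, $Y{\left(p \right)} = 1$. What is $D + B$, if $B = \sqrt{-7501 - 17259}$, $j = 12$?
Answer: $4 + 2 i \sqrt{6190} \approx 4.0 + 157.35 i$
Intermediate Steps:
$B = 2 i \sqrt{6190}$ ($B = \sqrt{-24760} = 2 i \sqrt{6190} \approx 157.35 i$)
$D = 4$ ($D = 1 \left(-2\right)^{2} = 1 \cdot 4 = 4$)
$D + B = 4 + 2 i \sqrt{6190}$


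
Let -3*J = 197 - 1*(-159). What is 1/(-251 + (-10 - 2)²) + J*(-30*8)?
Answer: 3047359/107 ≈ 28480.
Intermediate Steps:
J = -356/3 (J = -(197 - 1*(-159))/3 = -(197 + 159)/3 = -⅓*356 = -356/3 ≈ -118.67)
1/(-251 + (-10 - 2)²) + J*(-30*8) = 1/(-251 + (-10 - 2)²) - (-3560)*8 = 1/(-251 + (-12)²) - 356/3*(-240) = 1/(-251 + 144) + 28480 = 1/(-107) + 28480 = -1/107 + 28480 = 3047359/107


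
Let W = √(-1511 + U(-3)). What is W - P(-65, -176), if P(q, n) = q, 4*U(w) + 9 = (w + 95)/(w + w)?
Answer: 65 + I*√54615/6 ≈ 65.0 + 38.95*I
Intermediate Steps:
U(w) = -9/4 + (95 + w)/(8*w) (U(w) = -9/4 + ((w + 95)/(w + w))/4 = -9/4 + ((95 + w)/((2*w)))/4 = -9/4 + ((95 + w)*(1/(2*w)))/4 = -9/4 + ((95 + w)/(2*w))/4 = -9/4 + (95 + w)/(8*w))
W = I*√54615/6 (W = √(-1511 + (⅛)*(95 - 17*(-3))/(-3)) = √(-1511 + (⅛)*(-⅓)*(95 + 51)) = √(-1511 + (⅛)*(-⅓)*146) = √(-1511 - 73/12) = √(-18205/12) = I*√54615/6 ≈ 38.95*I)
W - P(-65, -176) = I*√54615/6 - 1*(-65) = I*√54615/6 + 65 = 65 + I*√54615/6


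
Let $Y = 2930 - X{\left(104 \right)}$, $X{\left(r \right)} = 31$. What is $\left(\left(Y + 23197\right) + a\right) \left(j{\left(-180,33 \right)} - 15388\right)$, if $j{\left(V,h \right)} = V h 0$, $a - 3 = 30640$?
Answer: $-873099732$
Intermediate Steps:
$a = 30643$ ($a = 3 + 30640 = 30643$)
$Y = 2899$ ($Y = 2930 - 31 = 2899$)
$j{\left(V,h \right)} = 0$
$\left(\left(Y + 23197\right) + a\right) \left(j{\left(-180,33 \right)} - 15388\right) = \left(\left(2899 + 23197\right) + 30643\right) \left(0 - 15388\right) = \left(26096 + 30643\right) \left(-15388\right) = 56739 \left(-15388\right) = -873099732$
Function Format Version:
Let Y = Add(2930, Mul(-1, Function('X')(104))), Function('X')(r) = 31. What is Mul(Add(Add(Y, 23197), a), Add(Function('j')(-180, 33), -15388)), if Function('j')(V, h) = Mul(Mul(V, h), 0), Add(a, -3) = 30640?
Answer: -873099732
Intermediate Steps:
a = 30643 (a = Add(3, 30640) = 30643)
Y = 2899 (Y = Add(2930, Mul(-1, 31)) = Add(2930, -31) = 2899)
Function('j')(V, h) = 0
Mul(Add(Add(Y, 23197), a), Add(Function('j')(-180, 33), -15388)) = Mul(Add(Add(2899, 23197), 30643), Add(0, -15388)) = Mul(Add(26096, 30643), -15388) = Mul(56739, -15388) = -873099732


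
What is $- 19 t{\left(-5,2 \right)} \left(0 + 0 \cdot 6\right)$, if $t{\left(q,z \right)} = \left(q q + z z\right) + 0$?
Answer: $0$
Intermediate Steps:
$t{\left(q,z \right)} = q^{2} + z^{2}$ ($t{\left(q,z \right)} = \left(q^{2} + z^{2}\right) + 0 = q^{2} + z^{2}$)
$- 19 t{\left(-5,2 \right)} \left(0 + 0 \cdot 6\right) = - 19 \left(\left(-5\right)^{2} + 2^{2}\right) \left(0 + 0 \cdot 6\right) = - 19 \left(25 + 4\right) \left(0 + 0\right) = \left(-19\right) 29 \cdot 0 = \left(-551\right) 0 = 0$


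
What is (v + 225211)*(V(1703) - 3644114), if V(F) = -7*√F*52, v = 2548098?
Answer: -10106254153226 - 1009484476*√1703 ≈ -1.0148e+13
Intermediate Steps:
V(F) = -364*√F
(v + 225211)*(V(1703) - 3644114) = (2548098 + 225211)*(-364*√1703 - 3644114) = 2773309*(-3644114 - 364*√1703) = -10106254153226 - 1009484476*√1703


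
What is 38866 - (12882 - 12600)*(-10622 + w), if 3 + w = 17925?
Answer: -2019734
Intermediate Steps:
w = 17922 (w = -3 + 17925 = 17922)
38866 - (12882 - 12600)*(-10622 + w) = 38866 - (12882 - 12600)*(-10622 + 17922) = 38866 - 282*7300 = 38866 - 1*2058600 = 38866 - 2058600 = -2019734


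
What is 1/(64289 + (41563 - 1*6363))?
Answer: 1/99489 ≈ 1.0051e-5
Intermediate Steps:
1/(64289 + (41563 - 1*6363)) = 1/(64289 + (41563 - 6363)) = 1/(64289 + 35200) = 1/99489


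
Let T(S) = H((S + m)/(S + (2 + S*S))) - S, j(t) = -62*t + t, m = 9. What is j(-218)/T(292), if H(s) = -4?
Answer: -6649/148 ≈ -44.926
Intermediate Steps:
j(t) = -61*t
T(S) = -4 - S
j(-218)/T(292) = (-61*(-218))/(-4 - 1*292) = 13298/(-4 - 292) = 13298/(-296) = 13298*(-1/296) = -6649/148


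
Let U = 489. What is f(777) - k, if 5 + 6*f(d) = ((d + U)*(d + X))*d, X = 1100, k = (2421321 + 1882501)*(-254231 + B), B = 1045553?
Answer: -20432407824995/6 ≈ -3.4054e+12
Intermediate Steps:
k = 3405709032684 (k = (2421321 + 1882501)*(-254231 + 1045553) = 4303822*791322 = 3405709032684)
f(d) = -⅚ + d*(489 + d)*(1100 + d)/6 (f(d) = -⅚ + (((d + 489)*(d + 1100))*d)/6 = -⅚ + (((489 + d)*(1100 + d))*d)/6 = -⅚ + (d*(489 + d)*(1100 + d))/6 = -⅚ + d*(489 + d)*(1100 + d)/6)
f(777) - k = (-⅚ + 89650*777 + (⅙)*777³ + (1589/6)*777²) - 1*3405709032684 = (-⅚ + 69658050 + (⅙)*469097433 + (1589/6)*603729) - 3405709032684 = (-⅚ + 69658050 + 156365811/2 + 319775127/2) - 3405709032684 = 1846371109/6 - 3405709032684 = -20432407824995/6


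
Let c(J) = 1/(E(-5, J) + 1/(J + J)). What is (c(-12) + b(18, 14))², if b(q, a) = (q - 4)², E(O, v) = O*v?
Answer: 79562356624/2070721 ≈ 38423.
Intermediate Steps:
b(q, a) = (-4 + q)²
c(J) = 1/(1/(2*J) - 5*J) (c(J) = 1/(-5*J + 1/(J + J)) = 1/(-5*J + 1/(2*J)) = 1/(1/(2*J) - 5*J))
(c(-12) + b(18, 14))² = (2*(-12)/(1 - 10*(-12)²) + (-4 + 18)²)² = (2*(-12)/(1 - 10*144) + 14²)² = (2*(-12)/(1 - 1440) + 196)² = (2*(-12)/(-1439) + 196)² = (2*(-12)*(-1/1439) + 196)² = (24/1439 + 196)² = (282068/1439)² = 79562356624/2070721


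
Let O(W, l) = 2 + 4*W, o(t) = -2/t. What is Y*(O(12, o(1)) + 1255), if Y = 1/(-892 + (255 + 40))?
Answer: -435/199 ≈ -2.1859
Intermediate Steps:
Y = -1/597 (Y = 1/(-892 + 295) = 1/(-597) = -1/597 ≈ -0.0016750)
Y*(O(12, o(1)) + 1255) = -((2 + 4*12) + 1255)/597 = -((2 + 48) + 1255)/597 = -(50 + 1255)/597 = -1/597*1305 = -435/199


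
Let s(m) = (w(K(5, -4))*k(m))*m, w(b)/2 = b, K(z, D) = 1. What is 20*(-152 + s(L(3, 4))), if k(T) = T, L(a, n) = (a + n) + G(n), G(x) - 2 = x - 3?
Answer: 960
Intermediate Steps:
w(b) = 2*b
G(x) = -1 + x (G(x) = 2 + (x - 3) = 2 + (-3 + x) = -1 + x)
L(a, n) = -1 + a + 2*n (L(a, n) = (a + n) + (-1 + n) = -1 + a + 2*n)
s(m) = 2*m² (s(m) = ((2*1)*m)*m = (2*m)*m = 2*m²)
20*(-152 + s(L(3, 4))) = 20*(-152 + 2*(-1 + 3 + 2*4)²) = 20*(-152 + 2*(-1 + 3 + 8)²) = 20*(-152 + 2*10²) = 20*(-152 + 2*100) = 20*(-152 + 200) = 20*48 = 960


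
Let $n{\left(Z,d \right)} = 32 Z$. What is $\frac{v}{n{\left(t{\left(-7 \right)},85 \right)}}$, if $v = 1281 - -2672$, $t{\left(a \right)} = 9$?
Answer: $\frac{3953}{288} \approx 13.726$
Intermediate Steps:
$v = 3953$ ($v = 1281 + 2672 = 3953$)
$\frac{v}{n{\left(t{\left(-7 \right)},85 \right)}} = \frac{3953}{32 \cdot 9} = \frac{3953}{288}$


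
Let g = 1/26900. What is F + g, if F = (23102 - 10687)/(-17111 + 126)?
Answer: -66789303/91379300 ≈ -0.73090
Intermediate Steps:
F = -2483/3397 (F = 12415/(-16985) = 12415*(-1/16985) = -2483/3397 ≈ -0.73094)
g = 1/26900 ≈ 3.7175e-5
F + g = -2483/3397 + 1/26900 = -66789303/91379300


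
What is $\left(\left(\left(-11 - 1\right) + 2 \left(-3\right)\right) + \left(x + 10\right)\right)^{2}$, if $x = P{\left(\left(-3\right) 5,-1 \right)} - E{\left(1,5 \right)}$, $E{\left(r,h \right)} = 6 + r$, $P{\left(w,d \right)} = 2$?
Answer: $169$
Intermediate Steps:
$x = -5$ ($x = 2 - \left(6 + 1\right) = 2 - 7 = -5$)
$\left(\left(\left(-11 - 1\right) + 2 \left(-3\right)\right) + \left(x + 10\right)\right)^{2} = \left(\left(\left(-11 - 1\right) + 2 \left(-3\right)\right) + \left(-5 + 10\right)\right)^{2} = \left(\left(-12 - 6\right) + 5\right)^{2} = \left(-18 + 5\right)^{2} = \left(-13\right)^{2} = 169$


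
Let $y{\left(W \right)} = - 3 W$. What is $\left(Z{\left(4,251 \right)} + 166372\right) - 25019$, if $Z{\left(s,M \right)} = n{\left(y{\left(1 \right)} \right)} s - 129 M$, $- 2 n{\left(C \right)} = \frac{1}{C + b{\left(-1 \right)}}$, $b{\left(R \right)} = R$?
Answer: $\frac{217949}{2} \approx 1.0897 \cdot 10^{5}$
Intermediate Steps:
$n{\left(C \right)} = - \frac{1}{2 \left(-1 + C\right)}$ ($n{\left(C \right)} = - \frac{1}{2 \left(C - 1\right)} = - \frac{1}{2 \left(-1 + C\right)}$)
$Z{\left(s,M \right)} = - 129 M + \frac{s}{8}$ ($Z{\left(s,M \right)} = - \frac{1}{-2 + 2 \left(\left(-3\right) 1\right)} s - 129 M = - \frac{1}{-2 + 2 \left(-3\right)} s - 129 M = - \frac{1}{-2 - 6} s - 129 M = - \frac{1}{-8} s - 129 M = \left(-1\right) \left(- \frac{1}{8}\right) s - 129 M = \frac{s}{8} - 129 M = - 129 M + \frac{s}{8}$)
$\left(Z{\left(4,251 \right)} + 166372\right) - 25019 = \left(\left(\left(-129\right) 251 + \frac{1}{8} \cdot 4\right) + 166372\right) - 25019 = \left(\left(-32379 + \frac{1}{2}\right) + 166372\right) - 25019 = \left(- \frac{64757}{2} + 166372\right) - 25019 = \frac{267987}{2} - 25019 = \frac{217949}{2}$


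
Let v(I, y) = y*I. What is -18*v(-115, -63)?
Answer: -130410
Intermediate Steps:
v(I, y) = I*y
-18*v(-115, -63) = -(-2070)*(-63) = -18*7245 = -130410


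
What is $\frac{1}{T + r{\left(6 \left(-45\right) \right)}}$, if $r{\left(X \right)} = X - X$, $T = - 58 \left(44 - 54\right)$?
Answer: $\frac{1}{580} \approx 0.0017241$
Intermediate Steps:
$T = 580$ ($T = \left(-58\right) \left(-10\right) = 580$)
$r{\left(X \right)} = 0$
$\frac{1}{T + r{\left(6 \left(-45\right) \right)}} = \frac{1}{580 + 0} = \frac{1}{580}$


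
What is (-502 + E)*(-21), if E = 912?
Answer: -8610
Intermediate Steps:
(-502 + E)*(-21) = (-502 + 912)*(-21) = 410*(-21) = -8610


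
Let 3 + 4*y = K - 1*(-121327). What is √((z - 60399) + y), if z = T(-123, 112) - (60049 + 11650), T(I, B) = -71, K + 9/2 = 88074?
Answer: I*√1277130/4 ≈ 282.53*I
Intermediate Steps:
K = 176139/2 (K = -9/2 + 88074 = 176139/2 ≈ 88070.)
z = -71770 (z = -71 - (60049 + 11650) = -71 - 1*71699 = -71 - 71699 = -71770)
y = 418787/8 (y = -¾ + (176139/2 - 1*(-121327))/4 = -¾ + (176139/2 + 121327)/4 = -¾ + (¼)*(418793/2) = -¾ + 418793/8 = 418787/8 ≈ 52348.)
√((z - 60399) + y) = √((-71770 - 60399) + 418787/8) = √(-132169 + 418787/8) = √(-638565/8) = I*√1277130/4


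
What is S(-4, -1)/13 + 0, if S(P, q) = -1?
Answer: -1/13 ≈ -0.076923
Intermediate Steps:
S(-4, -1)/13 + 0 = -1/13 + 0 = -1/13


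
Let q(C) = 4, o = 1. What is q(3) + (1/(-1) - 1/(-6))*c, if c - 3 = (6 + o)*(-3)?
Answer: 19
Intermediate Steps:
c = -18 (c = 3 + (6 + 1)*(-3) = 3 + 7*(-3) = 3 - 21 = -18)
q(3) + (1/(-1) - 1/(-6))*c = 4 + (1/(-1) - 1/(-6))*(-18) = 4 + (1*(-1) - 1*(-⅙))*(-18) = 4 + (-1 + ⅙)*(-18) = 4 - ⅚*(-18) = 4 + 15 = 19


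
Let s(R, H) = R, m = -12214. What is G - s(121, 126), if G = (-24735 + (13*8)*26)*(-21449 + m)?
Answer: 741629432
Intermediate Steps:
G = 741629553 (G = (-24735 + (13*8)*26)*(-21449 - 12214) = (-24735 + 104*26)*(-33663) = (-24735 + 2704)*(-33663) = -22031*(-33663) = 741629553)
G - s(121, 126) = 741629553 - 1*121 = 741629553 - 121 = 741629432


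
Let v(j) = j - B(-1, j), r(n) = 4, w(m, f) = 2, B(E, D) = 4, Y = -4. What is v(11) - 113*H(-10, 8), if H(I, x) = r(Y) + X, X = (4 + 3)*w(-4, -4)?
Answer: -2027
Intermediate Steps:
v(j) = -4 + j (v(j) = j - 1*4 = j - 4 = -4 + j)
X = 14 (X = (4 + 3)*2 = 7*2 = 14)
H(I, x) = 18 (H(I, x) = 4 + 14 = 18)
v(11) - 113*H(-10, 8) = (-4 + 11) - 113*18 = 7 - 2034 = -2027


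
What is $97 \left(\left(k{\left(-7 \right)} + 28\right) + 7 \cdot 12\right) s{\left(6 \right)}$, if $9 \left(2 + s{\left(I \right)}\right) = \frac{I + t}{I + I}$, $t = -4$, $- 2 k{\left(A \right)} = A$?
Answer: $- \frac{799183}{36} \approx -22200.0$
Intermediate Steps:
$k{\left(A \right)} = - \frac{A}{2}$
$s{\left(I \right)} = -2 + \frac{-4 + I}{18 I}$ ($s{\left(I \right)} = -2 + \frac{\left(I - 4\right) \frac{1}{I + I}}{9} = -2 + \frac{\left(-4 + I\right) \frac{1}{2 I}}{9} = -2 + \frac{\frac{1}{2} \frac{1}{I} \left(-4 + I\right)}{9} = -2 + \frac{-4 + I}{18 I}$)
$97 \left(\left(k{\left(-7 \right)} + 28\right) + 7 \cdot 12\right) s{\left(6 \right)} = 97 \left(\left(\left(- \frac{1}{2}\right) \left(-7\right) + 28\right) + 7 \cdot 12\right) \frac{-4 - 210}{18 \cdot 6} = 97 \left(\left(\frac{7}{2} + 28\right) + 84\right) \frac{1}{18} \cdot \frac{1}{6} \left(-4 - 210\right) = 97 \left(\frac{63}{2} + 84\right) \frac{1}{18} \cdot \frac{1}{6} \left(-214\right) = 97 \cdot \frac{231}{2} \left(- \frac{107}{54}\right) = \frac{22407}{2} \left(- \frac{107}{54}\right) = - \frac{799183}{36}$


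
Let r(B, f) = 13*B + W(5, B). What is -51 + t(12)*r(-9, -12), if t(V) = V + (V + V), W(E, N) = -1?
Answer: -4299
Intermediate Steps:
t(V) = 3*V (t(V) = V + 2*V = 3*V)
r(B, f) = -1 + 13*B (r(B, f) = 13*B - 1 = -1 + 13*B)
-51 + t(12)*r(-9, -12) = -51 + (3*12)*(-1 + 13*(-9)) = -51 + 36*(-1 - 117) = -51 + 36*(-118) = -51 - 4248 = -4299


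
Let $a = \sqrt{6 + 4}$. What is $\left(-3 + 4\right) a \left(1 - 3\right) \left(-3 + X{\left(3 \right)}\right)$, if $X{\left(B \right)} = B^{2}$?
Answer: $- 12 \sqrt{10} \approx -37.947$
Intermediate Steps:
$a = \sqrt{10} \approx 3.1623$
$\left(-3 + 4\right) a \left(1 - 3\right) \left(-3 + X{\left(3 \right)}\right) = \left(-3 + 4\right) \sqrt{10} \left(1 - 3\right) \left(-3 + 3^{2}\right) = 1 \sqrt{10} \left(- 2 \left(-3 + 9\right)\right) = \sqrt{10} \left(\left(-2\right) 6\right) = \sqrt{10} \left(-12\right) = - 12 \sqrt{10}$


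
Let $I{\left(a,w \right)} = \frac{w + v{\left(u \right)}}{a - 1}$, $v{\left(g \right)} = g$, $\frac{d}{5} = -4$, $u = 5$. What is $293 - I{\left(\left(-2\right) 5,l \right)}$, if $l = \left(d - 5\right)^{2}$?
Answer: $\frac{3853}{11} \approx 350.27$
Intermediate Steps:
$d = -20$ ($d = 5 \left(-4\right) = -20$)
$l = 625$ ($l = \left(-20 - 5\right)^{2} = \left(-25\right)^{2} = 625$)
$I{\left(a,w \right)} = \frac{5 + w}{-1 + a}$ ($I{\left(a,w \right)} = \frac{w + 5}{a - 1} = \frac{5 + w}{-1 + a}$)
$293 - I{\left(\left(-2\right) 5,l \right)} = 293 - \frac{5 + 625}{-1 - 10} = 293 - \frac{1}{-1 - 10} \cdot 630 = 293 - \frac{1}{-11} \cdot 630 = 293 - \left(- \frac{1}{11}\right) 630 = 293 - - \frac{630}{11} = 293 + \frac{630}{11} = \frac{3853}{11}$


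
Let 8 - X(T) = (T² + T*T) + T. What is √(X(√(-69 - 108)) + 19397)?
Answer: √(19759 - I*√177) ≈ 140.57 - 0.0473*I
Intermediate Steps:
X(T) = 8 - T - 2*T² (X(T) = 8 - ((T² + T*T) + T) = 8 - ((T² + T²) + T) = 8 - (2*T² + T) = 8 - (T + 2*T²) = 8 + (-T - 2*T²) = 8 - T - 2*T²)
√(X(√(-69 - 108)) + 19397) = √((8 - √(-69 - 108) - 2*(√(-69 - 108))²) + 19397) = √((8 - √(-177) - 2*(√(-177))²) + 19397) = √((8 - I*√177 - 2*(I*√177)²) + 19397) = √((8 - I*√177 - 2*(-177)) + 19397) = √((8 - I*√177 + 354) + 19397) = √((362 - I*√177) + 19397) = √(19759 - I*√177)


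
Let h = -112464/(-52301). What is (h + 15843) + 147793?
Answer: 8558438900/52301 ≈ 1.6364e+5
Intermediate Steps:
h = 112464/52301 (h = -112464*(-1/52301) = 112464/52301 ≈ 2.1503)
(h + 15843) + 147793 = (112464/52301 + 15843) + 147793 = 828717207/52301 + 147793 = 8558438900/52301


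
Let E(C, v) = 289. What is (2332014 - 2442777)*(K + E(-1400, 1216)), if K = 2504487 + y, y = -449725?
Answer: -227623613913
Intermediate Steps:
K = 2054762 (K = 2504487 - 449725 = 2054762)
(2332014 - 2442777)*(K + E(-1400, 1216)) = (2332014 - 2442777)*(2054762 + 289) = -110763*2055051 = -227623613913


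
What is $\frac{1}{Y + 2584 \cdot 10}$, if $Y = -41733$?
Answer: $- \frac{1}{15893} \approx -6.2921 \cdot 10^{-5}$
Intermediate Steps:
$\frac{1}{Y + 2584 \cdot 10} = \frac{1}{-41733 + 2584 \cdot 10} = \frac{1}{-41733 + 25840} = \frac{1}{-15893} = - \frac{1}{15893}$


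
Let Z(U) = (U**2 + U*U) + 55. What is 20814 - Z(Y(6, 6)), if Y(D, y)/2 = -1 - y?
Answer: 20367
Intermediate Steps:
Y(D, y) = -2 - 2*y (Y(D, y) = 2*(-1 - y) = -2 - 2*y)
Z(U) = 55 + 2*U**2 (Z(U) = (U**2 + U**2) + 55 = 2*U**2 + 55 = 55 + 2*U**2)
20814 - Z(Y(6, 6)) = 20814 - (55 + 2*(-2 - 2*6)**2) = 20814 - (55 + 2*(-2 - 12)**2) = 20814 - (55 + 2*(-14)**2) = 20814 - (55 + 2*196) = 20814 - (55 + 392) = 20814 - 1*447 = 20814 - 447 = 20367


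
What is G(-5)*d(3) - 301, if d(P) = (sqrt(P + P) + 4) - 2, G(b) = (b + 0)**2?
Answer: -251 + 25*sqrt(6) ≈ -189.76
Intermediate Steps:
G(b) = b**2
d(P) = 2 + sqrt(2)*sqrt(P) (d(P) = (sqrt(2*P) + 4) - 2 = (sqrt(2)*sqrt(P) + 4) - 2 = (4 + sqrt(2)*sqrt(P)) - 2 = 2 + sqrt(2)*sqrt(P))
G(-5)*d(3) - 301 = (-5)**2*(2 + sqrt(2)*sqrt(3)) - 301 = 25*(2 + sqrt(6)) - 301 = (50 + 25*sqrt(6)) - 301 = -251 + 25*sqrt(6)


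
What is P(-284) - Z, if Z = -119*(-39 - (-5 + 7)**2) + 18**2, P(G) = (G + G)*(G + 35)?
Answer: 135991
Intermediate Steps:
P(G) = 2*G*(35 + G) (P(G) = (2*G)*(35 + G) = 2*G*(35 + G))
Z = 5441 (Z = -119*(-39 - 1*2**2) + 324 = -119*(-39 - 1*4) + 324 = -119*(-39 - 4) + 324 = -119*(-43) + 324 = 5117 + 324 = 5441)
P(-284) - Z = 2*(-284)*(35 - 284) - 1*5441 = 2*(-284)*(-249) - 5441 = 141432 - 5441 = 135991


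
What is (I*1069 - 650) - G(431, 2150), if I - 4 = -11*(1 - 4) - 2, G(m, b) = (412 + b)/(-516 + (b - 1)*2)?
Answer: 1139694/31 ≈ 36764.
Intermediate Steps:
G(m, b) = (412 + b)/(-518 + 2*b) (G(m, b) = (412 + b)/(-516 + (-1 + b)*2) = (412 + b)/(-516 + (-2 + 2*b)) = (412 + b)/(-518 + 2*b))
I = 35 (I = 4 + (-11*(1 - 4) - 2) = 4 + (-11*(-3) - 2) = 4 + (33 - 2) = 4 + 31 = 35)
(I*1069 - 650) - G(431, 2150) = (35*1069 - 650) - (412 + 2150)/(2*(-259 + 2150)) = (37415 - 650) - 2562/(2*1891) = 36765 - 2562/(2*1891) = 36765 - 1*21/31 = 36765 - 21/31 = 1139694/31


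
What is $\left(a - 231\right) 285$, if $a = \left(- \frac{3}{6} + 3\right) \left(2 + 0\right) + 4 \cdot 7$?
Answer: $-56430$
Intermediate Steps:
$a = 33$ ($a = \left(\left(-3\right) \frac{1}{6} + 3\right) 2 + 28 = \left(- \frac{1}{2} + 3\right) 2 + 28 = \frac{5}{2} \cdot 2 + 28 = 5 + 28 = 33$)
$\left(a - 231\right) 285 = \left(33 - 231\right) 285 = \left(-198\right) 285 = -56430$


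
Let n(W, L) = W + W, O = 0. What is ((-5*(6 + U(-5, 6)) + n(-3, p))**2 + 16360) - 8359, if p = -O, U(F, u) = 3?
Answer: 10602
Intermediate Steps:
p = 0 (p = -1*0 = 0)
n(W, L) = 2*W
((-5*(6 + U(-5, 6)) + n(-3, p))**2 + 16360) - 8359 = ((-5*(6 + 3) + 2*(-3))**2 + 16360) - 8359 = ((-5*9 - 6)**2 + 16360) - 8359 = ((-45 - 6)**2 + 16360) - 8359 = ((-51)**2 + 16360) - 8359 = (2601 + 16360) - 8359 = 18961 - 8359 = 10602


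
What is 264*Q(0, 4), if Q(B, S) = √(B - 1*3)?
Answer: 264*I*√3 ≈ 457.26*I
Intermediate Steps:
Q(B, S) = √(-3 + B) (Q(B, S) = √(B - 3) = √(-3 + B))
264*Q(0, 4) = 264*√(-3 + 0) = 264*√(-3) = 264*(I*√3) = 264*I*√3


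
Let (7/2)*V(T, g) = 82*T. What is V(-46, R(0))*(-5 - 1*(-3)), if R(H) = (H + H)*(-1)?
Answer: 15088/7 ≈ 2155.4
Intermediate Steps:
R(H) = -2*H (R(H) = (2*H)*(-1) = -2*H)
V(T, g) = 164*T/7 (V(T, g) = 2*(82*T)/7 = 164*T/7)
V(-46, R(0))*(-5 - 1*(-3)) = ((164/7)*(-46))*(-5 - 1*(-3)) = -7544*(-5 + 3)/7 = -7544/7*(-2) = 15088/7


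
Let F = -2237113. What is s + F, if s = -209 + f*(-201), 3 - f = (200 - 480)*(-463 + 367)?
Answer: 3164955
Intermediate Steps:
f = -26877 (f = 3 - (200 - 480)*(-463 + 367) = 3 - (-280)*(-96) = 3 - 1*26880 = 3 - 26880 = -26877)
s = 5402068 (s = -209 - 26877*(-201) = -209 + 5402277 = 5402068)
s + F = 5402068 - 2237113 = 3164955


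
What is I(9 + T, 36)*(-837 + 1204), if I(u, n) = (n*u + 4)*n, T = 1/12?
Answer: 4373172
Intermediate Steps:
T = 1/12 ≈ 0.083333
I(u, n) = n*(4 + n*u) (I(u, n) = (4 + n*u)*n = n*(4 + n*u))
I(9 + T, 36)*(-837 + 1204) = (36*(4 + 36*(9 + 1/12)))*(-837 + 1204) = (36*(4 + 36*(109/12)))*367 = (36*(4 + 327))*367 = (36*331)*367 = 11916*367 = 4373172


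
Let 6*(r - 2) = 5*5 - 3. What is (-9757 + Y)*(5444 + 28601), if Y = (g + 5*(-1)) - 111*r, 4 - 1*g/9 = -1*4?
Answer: -351310355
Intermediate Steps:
r = 17/3 (r = 2 + (5*5 - 3)/6 = 2 + (25 - 3)/6 = 2 + (1/6)*22 = 2 + 11/3 = 17/3 ≈ 5.6667)
g = 72 (g = 36 - (-9)*4 = 36 - 9*(-4) = 36 + 36 = 72)
Y = -562 (Y = (72 + 5*(-1)) - 111*17/3 = (72 - 5) - 629 = 67 - 629 = -562)
(-9757 + Y)*(5444 + 28601) = (-9757 - 562)*(5444 + 28601) = -10319*34045 = -351310355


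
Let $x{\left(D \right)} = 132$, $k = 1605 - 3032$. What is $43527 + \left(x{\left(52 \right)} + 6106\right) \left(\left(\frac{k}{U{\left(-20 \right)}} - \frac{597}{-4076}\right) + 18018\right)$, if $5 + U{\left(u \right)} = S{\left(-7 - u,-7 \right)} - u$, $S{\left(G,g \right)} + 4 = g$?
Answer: $\frac{112309409207}{1019} \approx 1.1022 \cdot 10^{8}$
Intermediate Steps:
$S{\left(G,g \right)} = -4 + g$
$U{\left(u \right)} = -16 - u$ ($U{\left(u \right)} = -5 - \left(11 + u\right) = -16 - u$)
$k = -1427$ ($k = 1605 - 3032 = -1427$)
$43527 + \left(x{\left(52 \right)} + 6106\right) \left(\left(\frac{k}{U{\left(-20 \right)}} - \frac{597}{-4076}\right) + 18018\right) = 43527 + \left(132 + 6106\right) \left(\left(- \frac{1427}{-16 - -20} - \frac{597}{-4076}\right) + 18018\right) = 43527 + 6238 \left(\left(- \frac{1427}{-16 + 20} - - \frac{597}{4076}\right) + 18018\right) = 43527 + 6238 \left(\left(- \frac{1427}{4} + \frac{597}{4076}\right) + 18018\right) = 43527 + 6238 \left(- \frac{363379}{1019} + 18018\right) = 43527 + 6238 \cdot \frac{17996963}{1019} = 43527 + \frac{112265055194}{1019} = \frac{112309409207}{1019}$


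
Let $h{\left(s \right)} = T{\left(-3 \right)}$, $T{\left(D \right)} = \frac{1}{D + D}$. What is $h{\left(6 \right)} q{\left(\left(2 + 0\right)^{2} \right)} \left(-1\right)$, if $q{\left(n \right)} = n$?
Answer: $\frac{2}{3} \approx 0.66667$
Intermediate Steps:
$T{\left(D \right)} = \frac{1}{2 D}$
$h{\left(s \right)} = - \frac{1}{6}$ ($h{\left(s \right)} = \frac{1}{2 \left(-3\right)} = \frac{1}{2} \left(- \frac{1}{3}\right) = - \frac{1}{6}$)
$h{\left(6 \right)} q{\left(\left(2 + 0\right)^{2} \right)} \left(-1\right) = - \frac{\left(2 + 0\right)^{2}}{6} \left(-1\right) = - \frac{2^{2}}{6} \left(-1\right) = \left(- \frac{1}{6}\right) 4 \left(-1\right) = \left(- \frac{2}{3}\right) \left(-1\right) = \frac{2}{3}$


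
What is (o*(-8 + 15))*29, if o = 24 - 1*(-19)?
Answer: 8729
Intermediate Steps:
o = 43 (o = 24 + 19 = 43)
(o*(-8 + 15))*29 = (43*(-8 + 15))*29 = (43*7)*29 = 301*29 = 8729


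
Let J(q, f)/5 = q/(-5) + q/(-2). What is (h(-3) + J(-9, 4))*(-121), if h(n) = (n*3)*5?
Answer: 3267/2 ≈ 1633.5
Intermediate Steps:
J(q, f) = -7*q/2 (J(q, f) = 5*(q/(-5) + q/(-2)) = 5*(q*(-⅕) + q*(-½)) = 5*(-q/5 - q/2) = 5*(-7*q/10) = -7*q/2)
h(n) = 15*n (h(n) = (3*n)*5 = 15*n)
(h(-3) + J(-9, 4))*(-121) = (15*(-3) - 7/2*(-9))*(-121) = (-45 + 63/2)*(-121) = -27/2*(-121) = 3267/2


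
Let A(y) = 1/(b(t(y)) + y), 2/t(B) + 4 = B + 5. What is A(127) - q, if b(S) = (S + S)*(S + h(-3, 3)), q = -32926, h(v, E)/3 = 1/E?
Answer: 8566063134/260161 ≈ 32926.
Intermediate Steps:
h(v, E) = 3/E
t(B) = 2/(1 + B) (t(B) = 2/(-4 + (B + 5)) = 2/(-4 + (5 + B)) = 2/(1 + B))
b(S) = 2*S*(1 + S) (b(S) = (S + S)*(S + 3/3) = (2*S)*(S + 3*(⅓)) = (2*S)*(S + 1) = (2*S)*(1 + S) = 2*S*(1 + S))
A(y) = 1/(y + 4*(1 + 2/(1 + y))/(1 + y)) (A(y) = 1/(2*(2/(1 + y))*(1 + 2/(1 + y)) + y) = 1/(4*(1 + 2/(1 + y))/(1 + y) + y) = 1/(y + 4*(1 + 2/(1 + y))/(1 + y)))
A(127) - q = (1 + 127)²/(12 + 4*127 + 127*(1 + 127)²) - 1*(-32926) = 128²/(12 + 508 + 127*128²) + 32926 = 16384/(12 + 508 + 127*16384) + 32926 = 16384/(12 + 508 + 2080768) + 32926 = 16384/2081288 + 32926 = 16384*(1/2081288) + 32926 = 2048/260161 + 32926 = 8566063134/260161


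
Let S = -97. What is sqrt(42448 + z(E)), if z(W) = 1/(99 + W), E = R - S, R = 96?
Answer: sqrt(904821641)/146 ≈ 206.03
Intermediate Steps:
E = 193 (E = 96 - 1*(-97) = 96 + 97 = 193)
sqrt(42448 + z(E)) = sqrt(42448 + 1/(99 + 193)) = sqrt(42448 + 1/292) = sqrt(12394817/292) = sqrt(904821641)/146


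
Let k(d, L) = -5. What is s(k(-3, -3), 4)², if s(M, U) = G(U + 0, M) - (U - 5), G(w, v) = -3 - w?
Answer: 36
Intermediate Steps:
s(M, U) = 2 - 2*U (s(M, U) = (-3 - (U + 0)) - (U - 5) = (-3 - U) - (-5 + U) = (-3 - U) + (5 - U) = 2 - 2*U)
s(k(-3, -3), 4)² = (2 - 2*4)² = (2 - 8)² = (-6)² = 36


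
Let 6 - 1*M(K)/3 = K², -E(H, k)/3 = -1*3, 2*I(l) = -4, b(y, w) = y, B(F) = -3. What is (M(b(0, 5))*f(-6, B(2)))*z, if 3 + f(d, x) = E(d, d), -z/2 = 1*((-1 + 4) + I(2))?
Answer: -216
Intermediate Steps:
I(l) = -2 (I(l) = (½)*(-4) = -2)
E(H, k) = 9 (E(H, k) = -(-3)*3 = -3*(-3) = 9)
z = -2 (z = -2*((-1 + 4) - 2) = -2*(3 - 2) = -2 ≈ -2.0000)
f(d, x) = 6 (f(d, x) = -3 + 9 = 6)
M(K) = 18 - 3*K²
(M(b(0, 5))*f(-6, B(2)))*z = ((18 - 3*0²)*6)*(-2) = ((18 - 3*0)*6)*(-2) = ((18 + 0)*6)*(-2) = (18*6)*(-2) = 108*(-2) = -216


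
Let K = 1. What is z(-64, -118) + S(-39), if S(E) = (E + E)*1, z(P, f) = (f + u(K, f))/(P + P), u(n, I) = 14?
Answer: -1235/16 ≈ -77.188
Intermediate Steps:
z(P, f) = (14 + f)/(2*P) (z(P, f) = (f + 14)/(P + P) = (14 + f)/((2*P)) = (14 + f)*(1/(2*P)) = (14 + f)/(2*P))
S(E) = 2*E (S(E) = (2*E)*1 = 2*E)
z(-64, -118) + S(-39) = (½)*(14 - 118)/(-64) + 2*(-39) = (½)*(-1/64)*(-104) - 78 = 13/16 - 78 = -1235/16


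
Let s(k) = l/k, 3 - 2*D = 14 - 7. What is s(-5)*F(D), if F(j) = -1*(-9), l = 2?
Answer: -18/5 ≈ -3.6000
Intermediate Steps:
D = -2 (D = 3/2 - (14 - 7)/2 = 3/2 - 1/2*7 = 3/2 - 7/2 = -2)
F(j) = 9
s(k) = 2/k
s(-5)*F(D) = (2/(-5))*9 = (2*(-1/5))*9 = -2/5*9 = -18/5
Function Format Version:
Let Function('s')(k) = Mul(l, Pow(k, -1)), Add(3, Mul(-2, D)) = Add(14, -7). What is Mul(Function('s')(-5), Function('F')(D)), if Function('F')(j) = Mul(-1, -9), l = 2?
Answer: Rational(-18, 5) ≈ -3.6000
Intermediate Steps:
D = -2 (D = Add(Rational(3, 2), Mul(Rational(-1, 2), Add(14, -7))) = Add(Rational(3, 2), Mul(Rational(-1, 2), 7)) = Add(Rational(3, 2), Rational(-7, 2)) = -2)
Function('F')(j) = 9
Function('s')(k) = Mul(2, Pow(k, -1))
Mul(Function('s')(-5), Function('F')(D)) = Mul(Mul(2, Pow(-5, -1)), 9) = Mul(Mul(2, Rational(-1, 5)), 9) = Mul(Rational(-2, 5), 9) = Rational(-18, 5)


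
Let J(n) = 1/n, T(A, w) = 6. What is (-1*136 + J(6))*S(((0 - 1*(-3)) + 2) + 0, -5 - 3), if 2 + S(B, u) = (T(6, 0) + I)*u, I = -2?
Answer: 13855/3 ≈ 4618.3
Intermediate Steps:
S(B, u) = -2 + 4*u (S(B, u) = -2 + (6 - 2)*u = -2 + 4*u)
(-1*136 + J(6))*S(((0 - 1*(-3)) + 2) + 0, -5 - 3) = (-1*136 + 1/6)*(-2 + 4*(-5 - 3)) = (-136 + ⅙)*(-2 + 4*(-8)) = -815*(-2 - 32)/6 = -815/6*(-34) = 13855/3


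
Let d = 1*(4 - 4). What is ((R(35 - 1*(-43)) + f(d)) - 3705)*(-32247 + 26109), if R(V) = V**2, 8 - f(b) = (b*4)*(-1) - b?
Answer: -14651406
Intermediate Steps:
d = 0 (d = 1*0 = 0)
f(b) = 8 + 5*b (f(b) = 8 - ((b*4)*(-1) - b) = 8 - ((4*b)*(-1) - b) = 8 - (-4*b - b) = 8 - (-5)*b = 8 + 5*b)
((R(35 - 1*(-43)) + f(d)) - 3705)*(-32247 + 26109) = (((35 - 1*(-43))**2 + (8 + 5*0)) - 3705)*(-32247 + 26109) = (((35 + 43)**2 + (8 + 0)) - 3705)*(-6138) = ((78**2 + 8) - 3705)*(-6138) = ((6084 + 8) - 3705)*(-6138) = (6092 - 3705)*(-6138) = 2387*(-6138) = -14651406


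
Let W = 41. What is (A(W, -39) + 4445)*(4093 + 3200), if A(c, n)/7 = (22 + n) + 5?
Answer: 31804773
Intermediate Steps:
A(c, n) = 189 + 7*n (A(c, n) = 7*((22 + n) + 5) = 7*(27 + n) = 189 + 7*n)
(A(W, -39) + 4445)*(4093 + 3200) = ((189 + 7*(-39)) + 4445)*(4093 + 3200) = ((189 - 273) + 4445)*7293 = (-84 + 4445)*7293 = 4361*7293 = 31804773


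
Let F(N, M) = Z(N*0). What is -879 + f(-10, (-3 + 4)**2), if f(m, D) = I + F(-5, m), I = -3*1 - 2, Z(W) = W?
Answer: -884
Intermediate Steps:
F(N, M) = 0 (F(N, M) = N*0 = 0)
I = -5 (I = -3 - 2 = -5)
f(m, D) = -5 (f(m, D) = -5 + 0 = -5)
-879 + f(-10, (-3 + 4)**2) = -879 - 5 = -884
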